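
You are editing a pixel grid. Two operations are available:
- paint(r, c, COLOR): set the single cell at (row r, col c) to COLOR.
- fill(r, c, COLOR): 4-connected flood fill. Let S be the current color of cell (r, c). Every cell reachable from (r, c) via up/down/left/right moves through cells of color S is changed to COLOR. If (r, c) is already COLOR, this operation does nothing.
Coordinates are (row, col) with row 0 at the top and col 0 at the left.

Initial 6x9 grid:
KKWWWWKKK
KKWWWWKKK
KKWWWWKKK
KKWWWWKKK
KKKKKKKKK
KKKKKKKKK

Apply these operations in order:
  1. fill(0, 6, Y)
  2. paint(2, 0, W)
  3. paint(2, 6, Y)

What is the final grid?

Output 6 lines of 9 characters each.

After op 1 fill(0,6,Y) [38 cells changed]:
YYWWWWYYY
YYWWWWYYY
YYWWWWYYY
YYWWWWYYY
YYYYYYYYY
YYYYYYYYY
After op 2 paint(2,0,W):
YYWWWWYYY
YYWWWWYYY
WYWWWWYYY
YYWWWWYYY
YYYYYYYYY
YYYYYYYYY
After op 3 paint(2,6,Y):
YYWWWWYYY
YYWWWWYYY
WYWWWWYYY
YYWWWWYYY
YYYYYYYYY
YYYYYYYYY

Answer: YYWWWWYYY
YYWWWWYYY
WYWWWWYYY
YYWWWWYYY
YYYYYYYYY
YYYYYYYYY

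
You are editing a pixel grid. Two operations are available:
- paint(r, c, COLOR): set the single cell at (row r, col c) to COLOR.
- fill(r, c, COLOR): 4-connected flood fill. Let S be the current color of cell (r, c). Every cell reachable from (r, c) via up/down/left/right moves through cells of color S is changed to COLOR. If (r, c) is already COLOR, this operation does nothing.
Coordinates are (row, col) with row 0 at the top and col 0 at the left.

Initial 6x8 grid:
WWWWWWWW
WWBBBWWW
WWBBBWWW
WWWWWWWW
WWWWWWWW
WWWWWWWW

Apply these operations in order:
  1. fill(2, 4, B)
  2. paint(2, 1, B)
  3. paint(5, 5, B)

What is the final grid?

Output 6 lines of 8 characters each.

After op 1 fill(2,4,B) [0 cells changed]:
WWWWWWWW
WWBBBWWW
WWBBBWWW
WWWWWWWW
WWWWWWWW
WWWWWWWW
After op 2 paint(2,1,B):
WWWWWWWW
WWBBBWWW
WBBBBWWW
WWWWWWWW
WWWWWWWW
WWWWWWWW
After op 3 paint(5,5,B):
WWWWWWWW
WWBBBWWW
WBBBBWWW
WWWWWWWW
WWWWWWWW
WWWWWBWW

Answer: WWWWWWWW
WWBBBWWW
WBBBBWWW
WWWWWWWW
WWWWWWWW
WWWWWBWW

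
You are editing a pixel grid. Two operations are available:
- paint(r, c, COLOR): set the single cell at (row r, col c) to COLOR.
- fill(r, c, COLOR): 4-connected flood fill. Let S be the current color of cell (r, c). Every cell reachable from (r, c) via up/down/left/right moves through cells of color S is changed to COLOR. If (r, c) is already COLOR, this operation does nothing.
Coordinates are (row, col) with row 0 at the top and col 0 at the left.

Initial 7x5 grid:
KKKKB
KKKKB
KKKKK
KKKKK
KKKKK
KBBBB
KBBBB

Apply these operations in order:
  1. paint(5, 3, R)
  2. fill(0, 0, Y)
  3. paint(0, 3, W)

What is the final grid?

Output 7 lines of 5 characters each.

Answer: YYYWB
YYYYB
YYYYY
YYYYY
YYYYY
YBBRB
YBBBB

Derivation:
After op 1 paint(5,3,R):
KKKKB
KKKKB
KKKKK
KKKKK
KKKKK
KBBRB
KBBBB
After op 2 fill(0,0,Y) [25 cells changed]:
YYYYB
YYYYB
YYYYY
YYYYY
YYYYY
YBBRB
YBBBB
After op 3 paint(0,3,W):
YYYWB
YYYYB
YYYYY
YYYYY
YYYYY
YBBRB
YBBBB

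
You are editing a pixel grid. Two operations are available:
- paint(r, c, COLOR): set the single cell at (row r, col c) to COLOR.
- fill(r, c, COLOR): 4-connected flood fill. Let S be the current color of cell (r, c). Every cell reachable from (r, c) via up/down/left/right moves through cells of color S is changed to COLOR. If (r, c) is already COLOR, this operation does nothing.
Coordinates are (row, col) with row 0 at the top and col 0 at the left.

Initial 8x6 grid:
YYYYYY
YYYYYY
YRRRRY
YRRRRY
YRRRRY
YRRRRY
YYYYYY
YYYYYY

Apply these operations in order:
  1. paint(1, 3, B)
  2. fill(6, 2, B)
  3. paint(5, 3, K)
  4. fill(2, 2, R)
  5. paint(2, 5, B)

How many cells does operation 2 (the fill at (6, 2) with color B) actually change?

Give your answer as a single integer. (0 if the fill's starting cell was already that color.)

Answer: 31

Derivation:
After op 1 paint(1,3,B):
YYYYYY
YYYBYY
YRRRRY
YRRRRY
YRRRRY
YRRRRY
YYYYYY
YYYYYY
After op 2 fill(6,2,B) [31 cells changed]:
BBBBBB
BBBBBB
BRRRRB
BRRRRB
BRRRRB
BRRRRB
BBBBBB
BBBBBB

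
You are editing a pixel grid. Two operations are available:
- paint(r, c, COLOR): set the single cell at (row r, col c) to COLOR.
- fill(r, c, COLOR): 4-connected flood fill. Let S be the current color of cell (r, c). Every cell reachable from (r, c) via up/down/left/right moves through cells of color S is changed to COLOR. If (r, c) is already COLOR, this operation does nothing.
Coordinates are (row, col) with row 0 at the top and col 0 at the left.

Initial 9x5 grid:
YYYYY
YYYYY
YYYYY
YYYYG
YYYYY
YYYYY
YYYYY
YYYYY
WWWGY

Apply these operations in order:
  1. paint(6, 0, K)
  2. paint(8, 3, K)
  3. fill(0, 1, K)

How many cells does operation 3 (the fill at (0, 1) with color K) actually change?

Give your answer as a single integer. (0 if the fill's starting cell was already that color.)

Answer: 39

Derivation:
After op 1 paint(6,0,K):
YYYYY
YYYYY
YYYYY
YYYYG
YYYYY
YYYYY
KYYYY
YYYYY
WWWGY
After op 2 paint(8,3,K):
YYYYY
YYYYY
YYYYY
YYYYG
YYYYY
YYYYY
KYYYY
YYYYY
WWWKY
After op 3 fill(0,1,K) [39 cells changed]:
KKKKK
KKKKK
KKKKK
KKKKG
KKKKK
KKKKK
KKKKK
KKKKK
WWWKK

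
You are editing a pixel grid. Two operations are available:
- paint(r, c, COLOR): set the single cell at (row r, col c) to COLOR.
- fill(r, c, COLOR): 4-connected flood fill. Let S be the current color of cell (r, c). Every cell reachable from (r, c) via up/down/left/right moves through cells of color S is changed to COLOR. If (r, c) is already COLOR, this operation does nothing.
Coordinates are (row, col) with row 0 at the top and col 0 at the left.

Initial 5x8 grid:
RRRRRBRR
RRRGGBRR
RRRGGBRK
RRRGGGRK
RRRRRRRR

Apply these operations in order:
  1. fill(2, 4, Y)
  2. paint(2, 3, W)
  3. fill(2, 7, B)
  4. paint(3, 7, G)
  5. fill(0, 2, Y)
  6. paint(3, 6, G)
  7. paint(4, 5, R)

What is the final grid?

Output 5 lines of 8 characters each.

After op 1 fill(2,4,Y) [7 cells changed]:
RRRRRBRR
RRRYYBRR
RRRYYBRK
RRRYYYRK
RRRRRRRR
After op 2 paint(2,3,W):
RRRRRBRR
RRRYYBRR
RRRWYBRK
RRRYYYRK
RRRRRRRR
After op 3 fill(2,7,B) [2 cells changed]:
RRRRRBRR
RRRYYBRR
RRRWYBRB
RRRYYYRB
RRRRRRRR
After op 4 paint(3,7,G):
RRRRRBRR
RRRYYBRR
RRRWYBRB
RRRYYYRG
RRRRRRRR
After op 5 fill(0,2,Y) [28 cells changed]:
YYYYYBYY
YYYYYBYY
YYYWYBYB
YYYYYYYG
YYYYYYYY
After op 6 paint(3,6,G):
YYYYYBYY
YYYYYBYY
YYYWYBYB
YYYYYYGG
YYYYYYYY
After op 7 paint(4,5,R):
YYYYYBYY
YYYYYBYY
YYYWYBYB
YYYYYYGG
YYYYYRYY

Answer: YYYYYBYY
YYYYYBYY
YYYWYBYB
YYYYYYGG
YYYYYRYY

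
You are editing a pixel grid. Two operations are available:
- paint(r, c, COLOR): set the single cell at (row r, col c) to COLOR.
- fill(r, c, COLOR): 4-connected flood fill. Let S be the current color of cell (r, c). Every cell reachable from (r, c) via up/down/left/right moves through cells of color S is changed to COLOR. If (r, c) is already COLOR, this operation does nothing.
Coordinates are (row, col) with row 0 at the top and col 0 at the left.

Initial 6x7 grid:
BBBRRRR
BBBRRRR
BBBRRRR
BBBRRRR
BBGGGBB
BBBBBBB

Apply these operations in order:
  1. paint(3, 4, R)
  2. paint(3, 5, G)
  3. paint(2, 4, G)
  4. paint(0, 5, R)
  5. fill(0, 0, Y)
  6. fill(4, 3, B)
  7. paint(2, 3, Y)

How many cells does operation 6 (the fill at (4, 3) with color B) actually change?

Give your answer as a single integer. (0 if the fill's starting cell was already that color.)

After op 1 paint(3,4,R):
BBBRRRR
BBBRRRR
BBBRRRR
BBBRRRR
BBGGGBB
BBBBBBB
After op 2 paint(3,5,G):
BBBRRRR
BBBRRRR
BBBRRRR
BBBRRGR
BBGGGBB
BBBBBBB
After op 3 paint(2,4,G):
BBBRRRR
BBBRRRR
BBBRGRR
BBBRRGR
BBGGGBB
BBBBBBB
After op 4 paint(0,5,R):
BBBRRRR
BBBRRRR
BBBRGRR
BBBRRGR
BBGGGBB
BBBBBBB
After op 5 fill(0,0,Y) [23 cells changed]:
YYYRRRR
YYYRRRR
YYYRGRR
YYYRRGR
YYGGGYY
YYYYYYY
After op 6 fill(4,3,B) [3 cells changed]:
YYYRRRR
YYYRRRR
YYYRGRR
YYYRRGR
YYBBBYY
YYYYYYY

Answer: 3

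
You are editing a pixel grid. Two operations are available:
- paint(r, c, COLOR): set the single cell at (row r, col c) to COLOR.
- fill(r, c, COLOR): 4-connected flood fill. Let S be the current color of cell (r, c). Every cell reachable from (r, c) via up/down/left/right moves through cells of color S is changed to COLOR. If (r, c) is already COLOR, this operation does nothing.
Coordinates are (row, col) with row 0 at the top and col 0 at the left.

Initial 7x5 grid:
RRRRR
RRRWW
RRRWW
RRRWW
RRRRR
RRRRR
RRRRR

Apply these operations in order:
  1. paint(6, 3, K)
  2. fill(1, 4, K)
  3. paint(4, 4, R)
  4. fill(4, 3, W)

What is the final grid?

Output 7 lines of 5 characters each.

After op 1 paint(6,3,K):
RRRRR
RRRWW
RRRWW
RRRWW
RRRRR
RRRRR
RRRKR
After op 2 fill(1,4,K) [6 cells changed]:
RRRRR
RRRKK
RRRKK
RRRKK
RRRRR
RRRRR
RRRKR
After op 3 paint(4,4,R):
RRRRR
RRRKK
RRRKK
RRRKK
RRRRR
RRRRR
RRRKR
After op 4 fill(4,3,W) [28 cells changed]:
WWWWW
WWWKK
WWWKK
WWWKK
WWWWW
WWWWW
WWWKW

Answer: WWWWW
WWWKK
WWWKK
WWWKK
WWWWW
WWWWW
WWWKW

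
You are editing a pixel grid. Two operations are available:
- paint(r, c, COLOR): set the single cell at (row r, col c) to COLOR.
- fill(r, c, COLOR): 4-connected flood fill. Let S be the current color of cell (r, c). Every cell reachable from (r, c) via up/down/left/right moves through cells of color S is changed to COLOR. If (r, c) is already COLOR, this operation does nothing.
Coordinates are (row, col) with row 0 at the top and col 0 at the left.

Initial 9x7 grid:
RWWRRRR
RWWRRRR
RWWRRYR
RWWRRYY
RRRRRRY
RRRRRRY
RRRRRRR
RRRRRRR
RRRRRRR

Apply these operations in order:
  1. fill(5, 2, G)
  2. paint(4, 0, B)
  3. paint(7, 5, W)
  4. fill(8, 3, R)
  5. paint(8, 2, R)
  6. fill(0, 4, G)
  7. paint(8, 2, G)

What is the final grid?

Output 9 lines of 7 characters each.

Answer: GWWGGGG
GWWGGGG
GWWGGYG
GWWGGYY
BGGGGGY
GGGGGGY
GGGGGGG
GGGGGWG
GGGGGGG

Derivation:
After op 1 fill(5,2,G) [50 cells changed]:
GWWGGGG
GWWGGGG
GWWGGYG
GWWGGYY
GGGGGGY
GGGGGGY
GGGGGGG
GGGGGGG
GGGGGGG
After op 2 paint(4,0,B):
GWWGGGG
GWWGGGG
GWWGGYG
GWWGGYY
BGGGGGY
GGGGGGY
GGGGGGG
GGGGGGG
GGGGGGG
After op 3 paint(7,5,W):
GWWGGGG
GWWGGGG
GWWGGYG
GWWGGYY
BGGGGGY
GGGGGGY
GGGGGGG
GGGGGWG
GGGGGGG
After op 4 fill(8,3,R) [44 cells changed]:
GWWRRRR
GWWRRRR
GWWRRYR
GWWRRYY
BRRRRRY
RRRRRRY
RRRRRRR
RRRRRWR
RRRRRRR
After op 5 paint(8,2,R):
GWWRRRR
GWWRRRR
GWWRRYR
GWWRRYY
BRRRRRY
RRRRRRY
RRRRRRR
RRRRRWR
RRRRRRR
After op 6 fill(0,4,G) [44 cells changed]:
GWWGGGG
GWWGGGG
GWWGGYG
GWWGGYY
BGGGGGY
GGGGGGY
GGGGGGG
GGGGGWG
GGGGGGG
After op 7 paint(8,2,G):
GWWGGGG
GWWGGGG
GWWGGYG
GWWGGYY
BGGGGGY
GGGGGGY
GGGGGGG
GGGGGWG
GGGGGGG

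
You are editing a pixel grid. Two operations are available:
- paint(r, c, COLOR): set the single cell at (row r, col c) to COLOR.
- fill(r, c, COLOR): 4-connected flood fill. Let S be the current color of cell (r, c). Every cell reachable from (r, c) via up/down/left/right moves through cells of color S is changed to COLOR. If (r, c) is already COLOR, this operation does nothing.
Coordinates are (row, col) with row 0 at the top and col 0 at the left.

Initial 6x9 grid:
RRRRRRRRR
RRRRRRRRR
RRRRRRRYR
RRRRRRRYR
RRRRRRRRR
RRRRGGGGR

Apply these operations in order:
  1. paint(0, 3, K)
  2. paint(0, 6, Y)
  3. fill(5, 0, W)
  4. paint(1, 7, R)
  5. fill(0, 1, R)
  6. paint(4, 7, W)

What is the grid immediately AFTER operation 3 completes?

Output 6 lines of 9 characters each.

After op 1 paint(0,3,K):
RRRKRRRRR
RRRRRRRRR
RRRRRRRYR
RRRRRRRYR
RRRRRRRRR
RRRRGGGGR
After op 2 paint(0,6,Y):
RRRKRRYRR
RRRRRRRRR
RRRRRRRYR
RRRRRRRYR
RRRRRRRRR
RRRRGGGGR
After op 3 fill(5,0,W) [46 cells changed]:
WWWKWWYWW
WWWWWWWWW
WWWWWWWYW
WWWWWWWYW
WWWWWWWWW
WWWWGGGGW

Answer: WWWKWWYWW
WWWWWWWWW
WWWWWWWYW
WWWWWWWYW
WWWWWWWWW
WWWWGGGGW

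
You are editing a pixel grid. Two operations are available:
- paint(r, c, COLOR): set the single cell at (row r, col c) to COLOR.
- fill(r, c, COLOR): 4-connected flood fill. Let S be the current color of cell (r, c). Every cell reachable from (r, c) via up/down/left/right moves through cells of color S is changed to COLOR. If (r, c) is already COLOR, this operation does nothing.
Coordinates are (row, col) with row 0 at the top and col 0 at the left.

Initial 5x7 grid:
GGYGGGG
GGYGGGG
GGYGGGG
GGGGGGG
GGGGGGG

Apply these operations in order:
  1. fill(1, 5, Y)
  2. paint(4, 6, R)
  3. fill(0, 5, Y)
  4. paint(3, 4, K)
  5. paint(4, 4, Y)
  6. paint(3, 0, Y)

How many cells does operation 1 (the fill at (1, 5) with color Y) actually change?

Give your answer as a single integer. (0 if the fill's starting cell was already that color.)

Answer: 32

Derivation:
After op 1 fill(1,5,Y) [32 cells changed]:
YYYYYYY
YYYYYYY
YYYYYYY
YYYYYYY
YYYYYYY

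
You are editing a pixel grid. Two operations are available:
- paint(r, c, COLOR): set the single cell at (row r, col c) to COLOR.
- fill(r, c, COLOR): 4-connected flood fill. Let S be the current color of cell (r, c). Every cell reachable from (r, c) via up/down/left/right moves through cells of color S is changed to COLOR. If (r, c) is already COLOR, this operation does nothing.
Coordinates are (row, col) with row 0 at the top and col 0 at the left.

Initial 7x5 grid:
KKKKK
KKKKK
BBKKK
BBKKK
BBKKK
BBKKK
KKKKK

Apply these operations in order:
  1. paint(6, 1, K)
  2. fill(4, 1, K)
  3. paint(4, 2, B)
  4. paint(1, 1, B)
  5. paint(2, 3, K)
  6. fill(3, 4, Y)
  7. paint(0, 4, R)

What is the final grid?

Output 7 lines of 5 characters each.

After op 1 paint(6,1,K):
KKKKK
KKKKK
BBKKK
BBKKK
BBKKK
BBKKK
KKKKK
After op 2 fill(4,1,K) [8 cells changed]:
KKKKK
KKKKK
KKKKK
KKKKK
KKKKK
KKKKK
KKKKK
After op 3 paint(4,2,B):
KKKKK
KKKKK
KKKKK
KKKKK
KKBKK
KKKKK
KKKKK
After op 4 paint(1,1,B):
KKKKK
KBKKK
KKKKK
KKKKK
KKBKK
KKKKK
KKKKK
After op 5 paint(2,3,K):
KKKKK
KBKKK
KKKKK
KKKKK
KKBKK
KKKKK
KKKKK
After op 6 fill(3,4,Y) [33 cells changed]:
YYYYY
YBYYY
YYYYY
YYYYY
YYBYY
YYYYY
YYYYY
After op 7 paint(0,4,R):
YYYYR
YBYYY
YYYYY
YYYYY
YYBYY
YYYYY
YYYYY

Answer: YYYYR
YBYYY
YYYYY
YYYYY
YYBYY
YYYYY
YYYYY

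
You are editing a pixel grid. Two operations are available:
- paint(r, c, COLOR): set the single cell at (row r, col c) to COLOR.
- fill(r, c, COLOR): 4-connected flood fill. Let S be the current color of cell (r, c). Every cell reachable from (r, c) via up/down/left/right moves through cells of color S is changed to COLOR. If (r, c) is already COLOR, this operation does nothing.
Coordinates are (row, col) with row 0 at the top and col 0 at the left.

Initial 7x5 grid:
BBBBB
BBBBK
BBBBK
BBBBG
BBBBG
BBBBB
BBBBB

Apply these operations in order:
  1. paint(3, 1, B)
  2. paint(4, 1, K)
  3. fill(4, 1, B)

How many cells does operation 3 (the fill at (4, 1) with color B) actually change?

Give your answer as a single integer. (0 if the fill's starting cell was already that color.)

Answer: 1

Derivation:
After op 1 paint(3,1,B):
BBBBB
BBBBK
BBBBK
BBBBG
BBBBG
BBBBB
BBBBB
After op 2 paint(4,1,K):
BBBBB
BBBBK
BBBBK
BBBBG
BKBBG
BBBBB
BBBBB
After op 3 fill(4,1,B) [1 cells changed]:
BBBBB
BBBBK
BBBBK
BBBBG
BBBBG
BBBBB
BBBBB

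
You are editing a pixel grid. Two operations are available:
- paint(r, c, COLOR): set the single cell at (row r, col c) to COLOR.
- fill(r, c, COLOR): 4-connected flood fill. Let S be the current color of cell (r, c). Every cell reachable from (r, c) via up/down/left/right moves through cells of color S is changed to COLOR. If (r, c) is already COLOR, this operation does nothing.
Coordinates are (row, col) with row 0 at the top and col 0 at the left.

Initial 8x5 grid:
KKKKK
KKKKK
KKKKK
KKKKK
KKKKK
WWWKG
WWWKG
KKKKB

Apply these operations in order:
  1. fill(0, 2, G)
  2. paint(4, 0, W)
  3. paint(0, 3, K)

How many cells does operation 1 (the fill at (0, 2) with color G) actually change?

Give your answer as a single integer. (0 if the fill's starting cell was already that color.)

After op 1 fill(0,2,G) [31 cells changed]:
GGGGG
GGGGG
GGGGG
GGGGG
GGGGG
WWWGG
WWWGG
GGGGB

Answer: 31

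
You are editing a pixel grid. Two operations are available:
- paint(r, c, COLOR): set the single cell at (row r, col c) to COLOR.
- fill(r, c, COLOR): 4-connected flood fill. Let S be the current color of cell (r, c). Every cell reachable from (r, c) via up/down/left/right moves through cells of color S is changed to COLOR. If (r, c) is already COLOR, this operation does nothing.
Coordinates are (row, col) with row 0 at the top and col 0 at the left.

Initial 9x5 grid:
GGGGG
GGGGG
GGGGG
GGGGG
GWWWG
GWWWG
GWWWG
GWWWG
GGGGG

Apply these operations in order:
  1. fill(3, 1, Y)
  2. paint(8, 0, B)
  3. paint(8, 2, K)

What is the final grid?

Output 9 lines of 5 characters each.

Answer: YYYYY
YYYYY
YYYYY
YYYYY
YWWWY
YWWWY
YWWWY
YWWWY
BYKYY

Derivation:
After op 1 fill(3,1,Y) [33 cells changed]:
YYYYY
YYYYY
YYYYY
YYYYY
YWWWY
YWWWY
YWWWY
YWWWY
YYYYY
After op 2 paint(8,0,B):
YYYYY
YYYYY
YYYYY
YYYYY
YWWWY
YWWWY
YWWWY
YWWWY
BYYYY
After op 3 paint(8,2,K):
YYYYY
YYYYY
YYYYY
YYYYY
YWWWY
YWWWY
YWWWY
YWWWY
BYKYY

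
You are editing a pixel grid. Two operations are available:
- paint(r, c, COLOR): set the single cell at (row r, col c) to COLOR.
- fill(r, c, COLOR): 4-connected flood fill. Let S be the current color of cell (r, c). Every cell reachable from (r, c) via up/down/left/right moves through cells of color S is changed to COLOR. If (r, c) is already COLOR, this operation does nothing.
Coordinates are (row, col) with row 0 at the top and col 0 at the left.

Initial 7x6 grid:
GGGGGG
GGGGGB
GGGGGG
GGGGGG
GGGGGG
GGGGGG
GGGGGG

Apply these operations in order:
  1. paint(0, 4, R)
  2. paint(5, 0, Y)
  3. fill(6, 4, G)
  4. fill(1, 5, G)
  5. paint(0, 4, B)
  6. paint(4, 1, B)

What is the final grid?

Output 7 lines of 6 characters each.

After op 1 paint(0,4,R):
GGGGRG
GGGGGB
GGGGGG
GGGGGG
GGGGGG
GGGGGG
GGGGGG
After op 2 paint(5,0,Y):
GGGGRG
GGGGGB
GGGGGG
GGGGGG
GGGGGG
YGGGGG
GGGGGG
After op 3 fill(6,4,G) [0 cells changed]:
GGGGRG
GGGGGB
GGGGGG
GGGGGG
GGGGGG
YGGGGG
GGGGGG
After op 4 fill(1,5,G) [1 cells changed]:
GGGGRG
GGGGGG
GGGGGG
GGGGGG
GGGGGG
YGGGGG
GGGGGG
After op 5 paint(0,4,B):
GGGGBG
GGGGGG
GGGGGG
GGGGGG
GGGGGG
YGGGGG
GGGGGG
After op 6 paint(4,1,B):
GGGGBG
GGGGGG
GGGGGG
GGGGGG
GBGGGG
YGGGGG
GGGGGG

Answer: GGGGBG
GGGGGG
GGGGGG
GGGGGG
GBGGGG
YGGGGG
GGGGGG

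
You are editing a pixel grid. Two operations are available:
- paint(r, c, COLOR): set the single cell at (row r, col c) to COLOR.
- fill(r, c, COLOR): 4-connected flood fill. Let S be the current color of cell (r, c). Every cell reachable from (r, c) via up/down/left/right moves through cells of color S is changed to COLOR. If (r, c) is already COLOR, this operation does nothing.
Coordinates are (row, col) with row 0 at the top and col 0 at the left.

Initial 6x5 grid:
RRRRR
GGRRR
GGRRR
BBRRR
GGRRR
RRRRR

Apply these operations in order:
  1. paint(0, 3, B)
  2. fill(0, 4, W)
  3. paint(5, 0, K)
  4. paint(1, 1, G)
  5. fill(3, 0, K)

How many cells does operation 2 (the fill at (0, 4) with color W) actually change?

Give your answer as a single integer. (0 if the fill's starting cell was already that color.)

Answer: 21

Derivation:
After op 1 paint(0,3,B):
RRRBR
GGRRR
GGRRR
BBRRR
GGRRR
RRRRR
After op 2 fill(0,4,W) [21 cells changed]:
WWWBW
GGWWW
GGWWW
BBWWW
GGWWW
WWWWW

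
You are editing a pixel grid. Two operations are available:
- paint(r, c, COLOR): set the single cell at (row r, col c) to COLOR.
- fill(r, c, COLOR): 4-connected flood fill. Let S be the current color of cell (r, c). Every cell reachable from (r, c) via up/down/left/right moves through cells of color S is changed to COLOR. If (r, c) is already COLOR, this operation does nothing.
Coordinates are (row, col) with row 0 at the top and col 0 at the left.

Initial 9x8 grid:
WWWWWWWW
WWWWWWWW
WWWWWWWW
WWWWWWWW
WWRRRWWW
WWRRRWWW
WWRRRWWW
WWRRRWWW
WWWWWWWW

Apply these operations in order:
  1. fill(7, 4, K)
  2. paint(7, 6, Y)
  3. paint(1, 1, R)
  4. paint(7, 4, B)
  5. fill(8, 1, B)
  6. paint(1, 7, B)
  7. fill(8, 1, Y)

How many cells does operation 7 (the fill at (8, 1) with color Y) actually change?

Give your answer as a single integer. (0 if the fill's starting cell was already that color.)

After op 1 fill(7,4,K) [12 cells changed]:
WWWWWWWW
WWWWWWWW
WWWWWWWW
WWWWWWWW
WWKKKWWW
WWKKKWWW
WWKKKWWW
WWKKKWWW
WWWWWWWW
After op 2 paint(7,6,Y):
WWWWWWWW
WWWWWWWW
WWWWWWWW
WWWWWWWW
WWKKKWWW
WWKKKWWW
WWKKKWWW
WWKKKWYW
WWWWWWWW
After op 3 paint(1,1,R):
WWWWWWWW
WRWWWWWW
WWWWWWWW
WWWWWWWW
WWKKKWWW
WWKKKWWW
WWKKKWWW
WWKKKWYW
WWWWWWWW
After op 4 paint(7,4,B):
WWWWWWWW
WRWWWWWW
WWWWWWWW
WWWWWWWW
WWKKKWWW
WWKKKWWW
WWKKKWWW
WWKKBWYW
WWWWWWWW
After op 5 fill(8,1,B) [58 cells changed]:
BBBBBBBB
BRBBBBBB
BBBBBBBB
BBBBBBBB
BBKKKBBB
BBKKKBBB
BBKKKBBB
BBKKBBYB
BBBBBBBB
After op 6 paint(1,7,B):
BBBBBBBB
BRBBBBBB
BBBBBBBB
BBBBBBBB
BBKKKBBB
BBKKKBBB
BBKKKBBB
BBKKBBYB
BBBBBBBB
After op 7 fill(8,1,Y) [59 cells changed]:
YYYYYYYY
YRYYYYYY
YYYYYYYY
YYYYYYYY
YYKKKYYY
YYKKKYYY
YYKKKYYY
YYKKYYYY
YYYYYYYY

Answer: 59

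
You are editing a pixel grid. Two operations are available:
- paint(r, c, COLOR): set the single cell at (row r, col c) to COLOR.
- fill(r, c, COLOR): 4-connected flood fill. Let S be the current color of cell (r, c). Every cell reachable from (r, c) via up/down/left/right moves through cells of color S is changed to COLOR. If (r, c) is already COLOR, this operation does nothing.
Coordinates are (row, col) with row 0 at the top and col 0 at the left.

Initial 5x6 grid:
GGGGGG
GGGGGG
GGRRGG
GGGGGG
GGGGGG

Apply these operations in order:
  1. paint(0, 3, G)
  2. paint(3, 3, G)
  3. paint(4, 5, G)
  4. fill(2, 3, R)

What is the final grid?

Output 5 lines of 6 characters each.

Answer: GGGGGG
GGGGGG
GGRRGG
GGGGGG
GGGGGG

Derivation:
After op 1 paint(0,3,G):
GGGGGG
GGGGGG
GGRRGG
GGGGGG
GGGGGG
After op 2 paint(3,3,G):
GGGGGG
GGGGGG
GGRRGG
GGGGGG
GGGGGG
After op 3 paint(4,5,G):
GGGGGG
GGGGGG
GGRRGG
GGGGGG
GGGGGG
After op 4 fill(2,3,R) [0 cells changed]:
GGGGGG
GGGGGG
GGRRGG
GGGGGG
GGGGGG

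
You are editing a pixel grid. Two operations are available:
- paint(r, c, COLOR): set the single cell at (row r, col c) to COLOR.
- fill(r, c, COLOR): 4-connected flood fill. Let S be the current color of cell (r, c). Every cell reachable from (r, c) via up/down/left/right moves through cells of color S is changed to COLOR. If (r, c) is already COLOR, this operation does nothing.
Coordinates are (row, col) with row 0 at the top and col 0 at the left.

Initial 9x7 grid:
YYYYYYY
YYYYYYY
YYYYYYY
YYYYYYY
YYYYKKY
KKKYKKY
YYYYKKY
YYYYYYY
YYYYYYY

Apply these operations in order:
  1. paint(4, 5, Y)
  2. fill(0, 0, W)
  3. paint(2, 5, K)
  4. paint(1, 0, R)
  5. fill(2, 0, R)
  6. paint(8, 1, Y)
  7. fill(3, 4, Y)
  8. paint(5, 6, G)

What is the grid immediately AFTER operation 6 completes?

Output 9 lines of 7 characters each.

Answer: RRRRRRR
RRRRRRR
RRRRRKR
RRRRRRR
RRRRKRR
KKKRKKR
RRRRKKR
RRRRRRR
RYRRRRR

Derivation:
After op 1 paint(4,5,Y):
YYYYYYY
YYYYYYY
YYYYYYY
YYYYYYY
YYYYKYY
KKKYKKY
YYYYKKY
YYYYYYY
YYYYYYY
After op 2 fill(0,0,W) [55 cells changed]:
WWWWWWW
WWWWWWW
WWWWWWW
WWWWWWW
WWWWKWW
KKKWKKW
WWWWKKW
WWWWWWW
WWWWWWW
After op 3 paint(2,5,K):
WWWWWWW
WWWWWWW
WWWWWKW
WWWWWWW
WWWWKWW
KKKWKKW
WWWWKKW
WWWWWWW
WWWWWWW
After op 4 paint(1,0,R):
WWWWWWW
RWWWWWW
WWWWWKW
WWWWWWW
WWWWKWW
KKKWKKW
WWWWKKW
WWWWWWW
WWWWWWW
After op 5 fill(2,0,R) [53 cells changed]:
RRRRRRR
RRRRRRR
RRRRRKR
RRRRRRR
RRRRKRR
KKKRKKR
RRRRKKR
RRRRRRR
RRRRRRR
After op 6 paint(8,1,Y):
RRRRRRR
RRRRRRR
RRRRRKR
RRRRRRR
RRRRKRR
KKKRKKR
RRRRKKR
RRRRRRR
RYRRRRR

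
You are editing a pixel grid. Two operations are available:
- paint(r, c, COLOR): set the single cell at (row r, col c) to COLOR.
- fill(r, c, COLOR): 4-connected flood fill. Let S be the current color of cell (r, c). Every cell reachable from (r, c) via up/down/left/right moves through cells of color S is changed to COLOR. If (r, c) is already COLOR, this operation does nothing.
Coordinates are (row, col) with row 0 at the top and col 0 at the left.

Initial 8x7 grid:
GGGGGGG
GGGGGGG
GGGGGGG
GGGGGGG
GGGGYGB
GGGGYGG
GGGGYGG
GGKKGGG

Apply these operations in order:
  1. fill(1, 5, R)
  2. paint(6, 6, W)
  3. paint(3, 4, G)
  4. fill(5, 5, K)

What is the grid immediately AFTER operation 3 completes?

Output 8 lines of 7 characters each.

After op 1 fill(1,5,R) [50 cells changed]:
RRRRRRR
RRRRRRR
RRRRRRR
RRRRRRR
RRRRYRB
RRRRYRR
RRRRYRR
RRKKRRR
After op 2 paint(6,6,W):
RRRRRRR
RRRRRRR
RRRRRRR
RRRRRRR
RRRRYRB
RRRRYRR
RRRRYRW
RRKKRRR
After op 3 paint(3,4,G):
RRRRRRR
RRRRRRR
RRRRRRR
RRRRGRR
RRRRYRB
RRRRYRR
RRRRYRW
RRKKRRR

Answer: RRRRRRR
RRRRRRR
RRRRRRR
RRRRGRR
RRRRYRB
RRRRYRR
RRRRYRW
RRKKRRR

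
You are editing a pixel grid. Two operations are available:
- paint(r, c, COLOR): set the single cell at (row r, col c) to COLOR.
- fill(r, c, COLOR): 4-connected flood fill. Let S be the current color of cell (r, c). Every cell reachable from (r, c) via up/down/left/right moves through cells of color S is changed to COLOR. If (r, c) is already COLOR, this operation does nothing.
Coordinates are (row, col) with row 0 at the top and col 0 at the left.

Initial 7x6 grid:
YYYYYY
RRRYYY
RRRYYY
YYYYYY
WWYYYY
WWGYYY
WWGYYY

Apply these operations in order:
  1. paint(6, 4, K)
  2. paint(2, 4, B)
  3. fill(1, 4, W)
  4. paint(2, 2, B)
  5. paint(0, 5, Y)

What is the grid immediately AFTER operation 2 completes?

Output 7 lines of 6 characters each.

After op 1 paint(6,4,K):
YYYYYY
RRRYYY
RRRYYY
YYYYYY
WWYYYY
WWGYYY
WWGYKY
After op 2 paint(2,4,B):
YYYYYY
RRRYYY
RRRYBY
YYYYYY
WWYYYY
WWGYYY
WWGYKY

Answer: YYYYYY
RRRYYY
RRRYBY
YYYYYY
WWYYYY
WWGYYY
WWGYKY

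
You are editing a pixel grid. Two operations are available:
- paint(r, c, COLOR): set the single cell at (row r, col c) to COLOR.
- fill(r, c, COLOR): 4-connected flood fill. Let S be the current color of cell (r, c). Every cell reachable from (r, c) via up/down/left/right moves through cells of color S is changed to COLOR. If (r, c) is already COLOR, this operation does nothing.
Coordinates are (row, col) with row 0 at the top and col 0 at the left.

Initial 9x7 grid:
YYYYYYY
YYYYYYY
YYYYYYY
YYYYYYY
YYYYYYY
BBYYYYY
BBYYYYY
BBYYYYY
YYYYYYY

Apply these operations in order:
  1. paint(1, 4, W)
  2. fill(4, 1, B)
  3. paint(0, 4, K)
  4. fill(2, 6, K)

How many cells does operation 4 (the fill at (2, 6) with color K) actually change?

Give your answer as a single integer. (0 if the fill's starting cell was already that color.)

Answer: 61

Derivation:
After op 1 paint(1,4,W):
YYYYYYY
YYYYWYY
YYYYYYY
YYYYYYY
YYYYYYY
BBYYYYY
BBYYYYY
BBYYYYY
YYYYYYY
After op 2 fill(4,1,B) [56 cells changed]:
BBBBBBB
BBBBWBB
BBBBBBB
BBBBBBB
BBBBBBB
BBBBBBB
BBBBBBB
BBBBBBB
BBBBBBB
After op 3 paint(0,4,K):
BBBBKBB
BBBBWBB
BBBBBBB
BBBBBBB
BBBBBBB
BBBBBBB
BBBBBBB
BBBBBBB
BBBBBBB
After op 4 fill(2,6,K) [61 cells changed]:
KKKKKKK
KKKKWKK
KKKKKKK
KKKKKKK
KKKKKKK
KKKKKKK
KKKKKKK
KKKKKKK
KKKKKKK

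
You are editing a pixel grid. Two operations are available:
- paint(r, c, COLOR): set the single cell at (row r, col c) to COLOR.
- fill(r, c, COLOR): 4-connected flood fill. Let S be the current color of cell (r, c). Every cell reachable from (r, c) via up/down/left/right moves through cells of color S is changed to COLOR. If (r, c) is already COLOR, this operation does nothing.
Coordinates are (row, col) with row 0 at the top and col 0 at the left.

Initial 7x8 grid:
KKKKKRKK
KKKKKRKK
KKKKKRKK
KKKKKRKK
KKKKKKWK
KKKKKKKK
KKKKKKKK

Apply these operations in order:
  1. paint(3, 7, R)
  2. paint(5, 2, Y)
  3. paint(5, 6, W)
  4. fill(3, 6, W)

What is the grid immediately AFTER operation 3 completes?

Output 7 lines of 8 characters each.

Answer: KKKKKRKK
KKKKKRKK
KKKKKRKK
KKKKKRKR
KKKKKKWK
KKYKKKWK
KKKKKKKK

Derivation:
After op 1 paint(3,7,R):
KKKKKRKK
KKKKKRKK
KKKKKRKK
KKKKKRKR
KKKKKKWK
KKKKKKKK
KKKKKKKK
After op 2 paint(5,2,Y):
KKKKKRKK
KKKKKRKK
KKKKKRKK
KKKKKRKR
KKKKKKWK
KKYKKKKK
KKKKKKKK
After op 3 paint(5,6,W):
KKKKKRKK
KKKKKRKK
KKKKKRKK
KKKKKRKR
KKKKKKWK
KKYKKKWK
KKKKKKKK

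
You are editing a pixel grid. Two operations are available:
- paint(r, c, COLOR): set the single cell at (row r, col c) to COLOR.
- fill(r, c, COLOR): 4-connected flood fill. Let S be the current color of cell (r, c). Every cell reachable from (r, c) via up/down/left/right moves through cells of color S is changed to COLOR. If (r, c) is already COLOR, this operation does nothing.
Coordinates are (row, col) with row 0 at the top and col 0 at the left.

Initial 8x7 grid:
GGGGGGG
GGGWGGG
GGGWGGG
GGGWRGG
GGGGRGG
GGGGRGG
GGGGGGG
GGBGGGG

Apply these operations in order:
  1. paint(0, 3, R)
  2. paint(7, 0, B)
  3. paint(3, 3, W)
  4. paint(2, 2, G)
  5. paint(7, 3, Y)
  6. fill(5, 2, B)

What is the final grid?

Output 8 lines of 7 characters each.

After op 1 paint(0,3,R):
GGGRGGG
GGGWGGG
GGGWGGG
GGGWRGG
GGGGRGG
GGGGRGG
GGGGGGG
GGBGGGG
After op 2 paint(7,0,B):
GGGRGGG
GGGWGGG
GGGWGGG
GGGWRGG
GGGGRGG
GGGGRGG
GGGGGGG
BGBGGGG
After op 3 paint(3,3,W):
GGGRGGG
GGGWGGG
GGGWGGG
GGGWRGG
GGGGRGG
GGGGRGG
GGGGGGG
BGBGGGG
After op 4 paint(2,2,G):
GGGRGGG
GGGWGGG
GGGWGGG
GGGWRGG
GGGGRGG
GGGGRGG
GGGGGGG
BGBGGGG
After op 5 paint(7,3,Y):
GGGRGGG
GGGWGGG
GGGWGGG
GGGWRGG
GGGGRGG
GGGGRGG
GGGGGGG
BGBYGGG
After op 6 fill(5,2,B) [46 cells changed]:
BBBRBBB
BBBWBBB
BBBWBBB
BBBWRBB
BBBBRBB
BBBBRBB
BBBBBBB
BBBYBBB

Answer: BBBRBBB
BBBWBBB
BBBWBBB
BBBWRBB
BBBBRBB
BBBBRBB
BBBBBBB
BBBYBBB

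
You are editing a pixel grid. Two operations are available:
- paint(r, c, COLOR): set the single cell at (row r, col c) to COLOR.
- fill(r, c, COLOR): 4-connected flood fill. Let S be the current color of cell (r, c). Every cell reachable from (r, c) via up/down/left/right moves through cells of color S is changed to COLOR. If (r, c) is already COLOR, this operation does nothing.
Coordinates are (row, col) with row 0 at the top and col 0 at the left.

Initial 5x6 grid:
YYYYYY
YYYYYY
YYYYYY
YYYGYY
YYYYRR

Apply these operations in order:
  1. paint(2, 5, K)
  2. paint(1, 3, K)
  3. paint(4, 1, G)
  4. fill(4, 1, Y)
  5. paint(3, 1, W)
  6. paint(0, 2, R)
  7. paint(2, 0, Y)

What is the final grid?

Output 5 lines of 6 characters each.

After op 1 paint(2,5,K):
YYYYYY
YYYYYY
YYYYYK
YYYGYY
YYYYRR
After op 2 paint(1,3,K):
YYYYYY
YYYKYY
YYYYYK
YYYGYY
YYYYRR
After op 3 paint(4,1,G):
YYYYYY
YYYKYY
YYYYYK
YYYGYY
YGYYRR
After op 4 fill(4,1,Y) [1 cells changed]:
YYYYYY
YYYKYY
YYYYYK
YYYGYY
YYYYRR
After op 5 paint(3,1,W):
YYYYYY
YYYKYY
YYYYYK
YWYGYY
YYYYRR
After op 6 paint(0,2,R):
YYRYYY
YYYKYY
YYYYYK
YWYGYY
YYYYRR
After op 7 paint(2,0,Y):
YYRYYY
YYYKYY
YYYYYK
YWYGYY
YYYYRR

Answer: YYRYYY
YYYKYY
YYYYYK
YWYGYY
YYYYRR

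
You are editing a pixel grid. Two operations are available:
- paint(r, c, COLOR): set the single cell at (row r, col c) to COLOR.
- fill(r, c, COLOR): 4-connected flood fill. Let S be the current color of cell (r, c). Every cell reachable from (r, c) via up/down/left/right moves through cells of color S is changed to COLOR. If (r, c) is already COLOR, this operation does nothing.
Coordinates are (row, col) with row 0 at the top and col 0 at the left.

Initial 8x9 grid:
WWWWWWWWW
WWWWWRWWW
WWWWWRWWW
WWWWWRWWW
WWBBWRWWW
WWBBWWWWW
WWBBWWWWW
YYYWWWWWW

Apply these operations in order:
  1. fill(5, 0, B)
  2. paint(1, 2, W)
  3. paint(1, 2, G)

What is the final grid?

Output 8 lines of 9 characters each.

After op 1 fill(5,0,B) [59 cells changed]:
BBBBBBBBB
BBBBBRBBB
BBBBBRBBB
BBBBBRBBB
BBBBBRBBB
BBBBBBBBB
BBBBBBBBB
YYYBBBBBB
After op 2 paint(1,2,W):
BBBBBBBBB
BBWBBRBBB
BBBBBRBBB
BBBBBRBBB
BBBBBRBBB
BBBBBBBBB
BBBBBBBBB
YYYBBBBBB
After op 3 paint(1,2,G):
BBBBBBBBB
BBGBBRBBB
BBBBBRBBB
BBBBBRBBB
BBBBBRBBB
BBBBBBBBB
BBBBBBBBB
YYYBBBBBB

Answer: BBBBBBBBB
BBGBBRBBB
BBBBBRBBB
BBBBBRBBB
BBBBBRBBB
BBBBBBBBB
BBBBBBBBB
YYYBBBBBB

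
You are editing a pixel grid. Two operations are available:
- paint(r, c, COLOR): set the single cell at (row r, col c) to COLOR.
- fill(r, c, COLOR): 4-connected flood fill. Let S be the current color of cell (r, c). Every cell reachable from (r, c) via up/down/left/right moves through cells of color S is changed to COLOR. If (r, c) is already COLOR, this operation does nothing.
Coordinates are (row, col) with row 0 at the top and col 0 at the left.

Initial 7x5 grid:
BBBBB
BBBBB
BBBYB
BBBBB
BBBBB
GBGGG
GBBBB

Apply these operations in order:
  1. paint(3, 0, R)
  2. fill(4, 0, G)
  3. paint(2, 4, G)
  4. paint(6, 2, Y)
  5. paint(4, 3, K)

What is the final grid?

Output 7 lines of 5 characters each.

Answer: GGGGG
GGGGG
GGGYG
RGGGG
GGGKG
GGGGG
GGYGG

Derivation:
After op 1 paint(3,0,R):
BBBBB
BBBBB
BBBYB
RBBBB
BBBBB
GBGGG
GBBBB
After op 2 fill(4,0,G) [28 cells changed]:
GGGGG
GGGGG
GGGYG
RGGGG
GGGGG
GGGGG
GGGGG
After op 3 paint(2,4,G):
GGGGG
GGGGG
GGGYG
RGGGG
GGGGG
GGGGG
GGGGG
After op 4 paint(6,2,Y):
GGGGG
GGGGG
GGGYG
RGGGG
GGGGG
GGGGG
GGYGG
After op 5 paint(4,3,K):
GGGGG
GGGGG
GGGYG
RGGGG
GGGKG
GGGGG
GGYGG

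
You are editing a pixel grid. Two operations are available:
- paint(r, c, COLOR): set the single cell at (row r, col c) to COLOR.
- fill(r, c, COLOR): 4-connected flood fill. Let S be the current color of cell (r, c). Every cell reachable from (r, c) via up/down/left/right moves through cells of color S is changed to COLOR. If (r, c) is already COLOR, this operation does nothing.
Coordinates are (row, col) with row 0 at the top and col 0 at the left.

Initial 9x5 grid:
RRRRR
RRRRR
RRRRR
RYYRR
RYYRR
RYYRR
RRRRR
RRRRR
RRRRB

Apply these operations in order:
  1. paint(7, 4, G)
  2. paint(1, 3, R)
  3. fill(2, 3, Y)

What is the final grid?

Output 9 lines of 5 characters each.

Answer: YYYYY
YYYYY
YYYYY
YYYYY
YYYYY
YYYYY
YYYYY
YYYYG
YYYYB

Derivation:
After op 1 paint(7,4,G):
RRRRR
RRRRR
RRRRR
RYYRR
RYYRR
RYYRR
RRRRR
RRRRG
RRRRB
After op 2 paint(1,3,R):
RRRRR
RRRRR
RRRRR
RYYRR
RYYRR
RYYRR
RRRRR
RRRRG
RRRRB
After op 3 fill(2,3,Y) [37 cells changed]:
YYYYY
YYYYY
YYYYY
YYYYY
YYYYY
YYYYY
YYYYY
YYYYG
YYYYB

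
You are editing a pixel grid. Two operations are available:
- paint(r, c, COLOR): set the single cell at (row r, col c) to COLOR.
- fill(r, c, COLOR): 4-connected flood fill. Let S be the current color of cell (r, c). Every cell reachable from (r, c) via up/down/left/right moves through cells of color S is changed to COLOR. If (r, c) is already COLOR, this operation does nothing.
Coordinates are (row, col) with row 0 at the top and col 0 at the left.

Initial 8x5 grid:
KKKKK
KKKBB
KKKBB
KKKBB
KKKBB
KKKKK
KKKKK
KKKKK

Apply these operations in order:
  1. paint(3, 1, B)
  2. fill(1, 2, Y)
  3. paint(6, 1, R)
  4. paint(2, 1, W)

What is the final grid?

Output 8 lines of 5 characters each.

After op 1 paint(3,1,B):
KKKKK
KKKBB
KKKBB
KBKBB
KKKBB
KKKKK
KKKKK
KKKKK
After op 2 fill(1,2,Y) [31 cells changed]:
YYYYY
YYYBB
YYYBB
YBYBB
YYYBB
YYYYY
YYYYY
YYYYY
After op 3 paint(6,1,R):
YYYYY
YYYBB
YYYBB
YBYBB
YYYBB
YYYYY
YRYYY
YYYYY
After op 4 paint(2,1,W):
YYYYY
YYYBB
YWYBB
YBYBB
YYYBB
YYYYY
YRYYY
YYYYY

Answer: YYYYY
YYYBB
YWYBB
YBYBB
YYYBB
YYYYY
YRYYY
YYYYY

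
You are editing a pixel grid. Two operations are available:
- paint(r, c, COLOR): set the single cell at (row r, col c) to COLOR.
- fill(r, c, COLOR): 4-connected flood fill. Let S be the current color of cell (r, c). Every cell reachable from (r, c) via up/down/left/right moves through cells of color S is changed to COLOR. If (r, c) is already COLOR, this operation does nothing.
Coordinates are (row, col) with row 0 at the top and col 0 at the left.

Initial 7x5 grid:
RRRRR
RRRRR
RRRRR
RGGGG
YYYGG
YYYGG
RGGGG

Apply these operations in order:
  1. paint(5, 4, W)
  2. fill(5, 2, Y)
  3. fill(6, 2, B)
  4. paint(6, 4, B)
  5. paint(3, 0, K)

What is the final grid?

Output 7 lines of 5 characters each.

Answer: RRRRR
RRRRR
RRRRR
KBBBB
YYYBB
YYYBW
RBBBB

Derivation:
After op 1 paint(5,4,W):
RRRRR
RRRRR
RRRRR
RGGGG
YYYGG
YYYGW
RGGGG
After op 2 fill(5,2,Y) [0 cells changed]:
RRRRR
RRRRR
RRRRR
RGGGG
YYYGG
YYYGW
RGGGG
After op 3 fill(6,2,B) [11 cells changed]:
RRRRR
RRRRR
RRRRR
RBBBB
YYYBB
YYYBW
RBBBB
After op 4 paint(6,4,B):
RRRRR
RRRRR
RRRRR
RBBBB
YYYBB
YYYBW
RBBBB
After op 5 paint(3,0,K):
RRRRR
RRRRR
RRRRR
KBBBB
YYYBB
YYYBW
RBBBB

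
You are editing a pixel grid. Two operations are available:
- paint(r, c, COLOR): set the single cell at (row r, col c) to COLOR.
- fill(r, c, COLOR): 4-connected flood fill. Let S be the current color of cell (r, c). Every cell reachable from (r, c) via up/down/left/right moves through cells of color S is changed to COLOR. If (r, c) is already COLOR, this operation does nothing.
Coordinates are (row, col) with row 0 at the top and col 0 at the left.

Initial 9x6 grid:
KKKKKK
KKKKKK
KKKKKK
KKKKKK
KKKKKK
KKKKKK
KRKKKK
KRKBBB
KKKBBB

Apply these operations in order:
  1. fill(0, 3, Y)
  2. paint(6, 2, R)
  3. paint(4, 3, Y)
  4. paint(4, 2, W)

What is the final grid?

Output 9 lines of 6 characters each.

After op 1 fill(0,3,Y) [46 cells changed]:
YYYYYY
YYYYYY
YYYYYY
YYYYYY
YYYYYY
YYYYYY
YRYYYY
YRYBBB
YYYBBB
After op 2 paint(6,2,R):
YYYYYY
YYYYYY
YYYYYY
YYYYYY
YYYYYY
YYYYYY
YRRYYY
YRYBBB
YYYBBB
After op 3 paint(4,3,Y):
YYYYYY
YYYYYY
YYYYYY
YYYYYY
YYYYYY
YYYYYY
YRRYYY
YRYBBB
YYYBBB
After op 4 paint(4,2,W):
YYYYYY
YYYYYY
YYYYYY
YYYYYY
YYWYYY
YYYYYY
YRRYYY
YRYBBB
YYYBBB

Answer: YYYYYY
YYYYYY
YYYYYY
YYYYYY
YYWYYY
YYYYYY
YRRYYY
YRYBBB
YYYBBB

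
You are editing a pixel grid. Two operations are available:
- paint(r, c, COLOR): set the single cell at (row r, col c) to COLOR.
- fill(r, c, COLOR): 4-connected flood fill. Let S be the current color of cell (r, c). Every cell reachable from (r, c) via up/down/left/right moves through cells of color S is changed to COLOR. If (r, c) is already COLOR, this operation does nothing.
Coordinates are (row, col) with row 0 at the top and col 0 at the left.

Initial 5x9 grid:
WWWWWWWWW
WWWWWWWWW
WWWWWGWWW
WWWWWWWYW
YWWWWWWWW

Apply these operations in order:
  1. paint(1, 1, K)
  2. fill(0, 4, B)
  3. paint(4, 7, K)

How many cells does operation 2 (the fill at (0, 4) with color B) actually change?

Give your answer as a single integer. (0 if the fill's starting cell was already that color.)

After op 1 paint(1,1,K):
WWWWWWWWW
WKWWWWWWW
WWWWWGWWW
WWWWWWWYW
YWWWWWWWW
After op 2 fill(0,4,B) [41 cells changed]:
BBBBBBBBB
BKBBBBBBB
BBBBBGBBB
BBBBBBBYB
YBBBBBBBB

Answer: 41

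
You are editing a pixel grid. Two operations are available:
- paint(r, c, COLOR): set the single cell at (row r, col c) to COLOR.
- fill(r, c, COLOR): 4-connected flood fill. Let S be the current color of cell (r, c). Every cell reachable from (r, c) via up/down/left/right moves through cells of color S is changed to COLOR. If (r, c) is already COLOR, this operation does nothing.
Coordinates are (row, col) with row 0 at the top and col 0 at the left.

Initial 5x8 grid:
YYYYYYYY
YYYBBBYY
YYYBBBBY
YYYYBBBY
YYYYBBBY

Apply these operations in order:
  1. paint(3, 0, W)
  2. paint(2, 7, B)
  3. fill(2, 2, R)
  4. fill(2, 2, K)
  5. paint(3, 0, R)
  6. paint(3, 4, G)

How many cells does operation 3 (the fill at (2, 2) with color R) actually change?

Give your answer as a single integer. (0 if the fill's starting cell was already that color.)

After op 1 paint(3,0,W):
YYYYYYYY
YYYBBBYY
YYYBBBBY
WYYYBBBY
YYYYBBBY
After op 2 paint(2,7,B):
YYYYYYYY
YYYBBBYY
YYYBBBBB
WYYYBBBY
YYYYBBBY
After op 3 fill(2,2,R) [23 cells changed]:
RRRRRRRR
RRRBBBRR
RRRBBBBB
WRRRBBBY
RRRRBBBY

Answer: 23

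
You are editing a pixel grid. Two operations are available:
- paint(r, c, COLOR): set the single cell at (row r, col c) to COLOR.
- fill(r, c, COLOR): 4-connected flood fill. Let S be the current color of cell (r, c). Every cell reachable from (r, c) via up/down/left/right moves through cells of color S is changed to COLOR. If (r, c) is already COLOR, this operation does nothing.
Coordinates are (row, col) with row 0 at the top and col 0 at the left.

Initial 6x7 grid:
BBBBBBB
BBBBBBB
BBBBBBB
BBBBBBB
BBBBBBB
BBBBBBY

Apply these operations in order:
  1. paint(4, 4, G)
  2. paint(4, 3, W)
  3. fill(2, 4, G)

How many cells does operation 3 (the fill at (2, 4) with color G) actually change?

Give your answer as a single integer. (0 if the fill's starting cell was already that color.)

After op 1 paint(4,4,G):
BBBBBBB
BBBBBBB
BBBBBBB
BBBBBBB
BBBBGBB
BBBBBBY
After op 2 paint(4,3,W):
BBBBBBB
BBBBBBB
BBBBBBB
BBBBBBB
BBBWGBB
BBBBBBY
After op 3 fill(2,4,G) [39 cells changed]:
GGGGGGG
GGGGGGG
GGGGGGG
GGGGGGG
GGGWGGG
GGGGGGY

Answer: 39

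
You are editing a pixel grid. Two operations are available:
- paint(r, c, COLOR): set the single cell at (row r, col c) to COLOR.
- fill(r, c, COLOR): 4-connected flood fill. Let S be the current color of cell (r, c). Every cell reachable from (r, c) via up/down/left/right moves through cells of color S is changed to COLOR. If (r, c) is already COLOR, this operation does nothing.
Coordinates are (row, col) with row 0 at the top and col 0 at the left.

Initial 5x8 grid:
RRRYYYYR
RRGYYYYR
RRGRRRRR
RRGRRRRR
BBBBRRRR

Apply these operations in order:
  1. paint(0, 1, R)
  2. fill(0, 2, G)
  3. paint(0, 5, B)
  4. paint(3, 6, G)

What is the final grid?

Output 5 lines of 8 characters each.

Answer: GGGYYBYR
GGGYYYYR
GGGRRRRR
GGGRRRGR
BBBBRRRR

Derivation:
After op 1 paint(0,1,R):
RRRYYYYR
RRGYYYYR
RRGRRRRR
RRGRRRRR
BBBBRRRR
After op 2 fill(0,2,G) [9 cells changed]:
GGGYYYYR
GGGYYYYR
GGGRRRRR
GGGRRRRR
BBBBRRRR
After op 3 paint(0,5,B):
GGGYYBYR
GGGYYYYR
GGGRRRRR
GGGRRRRR
BBBBRRRR
After op 4 paint(3,6,G):
GGGYYBYR
GGGYYYYR
GGGRRRRR
GGGRRRGR
BBBBRRRR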